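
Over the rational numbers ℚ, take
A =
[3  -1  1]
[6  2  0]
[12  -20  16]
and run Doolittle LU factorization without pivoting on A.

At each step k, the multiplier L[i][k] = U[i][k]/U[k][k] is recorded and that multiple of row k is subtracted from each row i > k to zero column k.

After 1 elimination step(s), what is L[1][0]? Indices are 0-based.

Step 1: pivot at (0,0) is 3.
  row1 ← row1 − (2)·row0  ⇒  L[1][0]=2, U row1=(0, 4, -2)
  row2 ← row2 − (4)·row0  ⇒  L[2][0]=4, U row2=(0, -16, 12)

L[1][0] = 2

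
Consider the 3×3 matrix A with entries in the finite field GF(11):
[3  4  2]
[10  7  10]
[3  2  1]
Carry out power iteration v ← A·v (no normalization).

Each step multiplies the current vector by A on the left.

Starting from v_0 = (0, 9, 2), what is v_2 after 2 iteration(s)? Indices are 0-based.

v_2 = (8, 4, 9)

v_0 = (0, 9, 2).
v_1 = A·v_0 = (7, 6, 9).
v_2 = A·v_1 = (8, 4, 9).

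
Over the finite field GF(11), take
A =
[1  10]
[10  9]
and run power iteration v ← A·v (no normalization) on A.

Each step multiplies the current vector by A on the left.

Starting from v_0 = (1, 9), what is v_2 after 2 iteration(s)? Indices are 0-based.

v_0 = (1, 9).
v_1 = A·v_0 = (3, 3).
v_2 = A·v_1 = (0, 2).

v_2 = (0, 2)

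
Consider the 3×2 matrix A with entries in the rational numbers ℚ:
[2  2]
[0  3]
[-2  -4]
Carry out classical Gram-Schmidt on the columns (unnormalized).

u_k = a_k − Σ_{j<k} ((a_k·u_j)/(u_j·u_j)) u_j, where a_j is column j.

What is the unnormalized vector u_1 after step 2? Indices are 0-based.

u_1 = (-1, 3, -1)

Step 1: u_0 = a_0 = (2, 0, -2).
Step 2: u_1 = a_1 − (3/2)·u_0 = (-1, 3, -1).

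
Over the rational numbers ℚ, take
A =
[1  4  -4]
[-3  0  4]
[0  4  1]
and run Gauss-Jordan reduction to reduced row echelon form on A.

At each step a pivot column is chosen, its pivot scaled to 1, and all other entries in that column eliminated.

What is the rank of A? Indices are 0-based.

pivot(0,0)=1: scale R0 → (1, 4, -4)
  clear (1,0): R1 −= (-3)R0 → (0, 12, -8)
pivot(1,1)=12: scale R1 → (0, 1, -2/3)
  clear (0,1): R0 −= (4)R1 → (1, 0, -4/3)
  clear (2,1): R2 −= (4)R1 → (0, 0, 11/3)
pivot(2,2)=11/3: scale R2 → (0, 0, 1)
  clear (0,2): R0 −= (-4/3)R2 → (1, 0, 0)
  clear (1,2): R1 −= (-2/3)R2 → (0, 1, 0)

rank = 3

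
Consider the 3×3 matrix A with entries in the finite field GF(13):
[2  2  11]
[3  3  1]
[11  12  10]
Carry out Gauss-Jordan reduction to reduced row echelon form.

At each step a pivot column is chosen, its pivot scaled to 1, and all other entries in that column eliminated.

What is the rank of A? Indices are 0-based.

rank = 3

[1] R0 /= 2  ⇒  (1, 1, 12)
     R1 -= 3·R0  ⇒  (0, 0, 4)
     R2 -= 11·R0  ⇒  (0, 1, 8)
[2] R1 <-> R2
[2] R1 /= 1  ⇒  (0, 1, 8)
     R0 -= 1·R1  ⇒  (1, 0, 4)
[3] R2 /= 4  ⇒  (0, 0, 1)
     R0 -= 4·R2  ⇒  (1, 0, 0)
     R1 -= 8·R2  ⇒  (0, 1, 0)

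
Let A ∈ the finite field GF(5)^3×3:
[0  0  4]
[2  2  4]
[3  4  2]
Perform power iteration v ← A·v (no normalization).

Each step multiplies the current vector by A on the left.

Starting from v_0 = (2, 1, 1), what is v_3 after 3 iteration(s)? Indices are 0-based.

v_3 = (4, 2, 0)

v_0 = (2, 1, 1).
v_1 = A·v_0 = (4, 0, 2).
v_2 = A·v_1 = (3, 1, 1).
v_3 = A·v_2 = (4, 2, 0).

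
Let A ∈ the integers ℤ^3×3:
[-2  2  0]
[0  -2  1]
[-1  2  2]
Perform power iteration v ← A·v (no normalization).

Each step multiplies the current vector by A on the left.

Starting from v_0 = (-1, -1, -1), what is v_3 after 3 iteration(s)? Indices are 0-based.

v_3 = (-14, 6, -20)

v_0 = (-1, -1, -1).
v_1 = A·v_0 = (0, 1, -3).
v_2 = A·v_1 = (2, -5, -4).
v_3 = A·v_2 = (-14, 6, -20).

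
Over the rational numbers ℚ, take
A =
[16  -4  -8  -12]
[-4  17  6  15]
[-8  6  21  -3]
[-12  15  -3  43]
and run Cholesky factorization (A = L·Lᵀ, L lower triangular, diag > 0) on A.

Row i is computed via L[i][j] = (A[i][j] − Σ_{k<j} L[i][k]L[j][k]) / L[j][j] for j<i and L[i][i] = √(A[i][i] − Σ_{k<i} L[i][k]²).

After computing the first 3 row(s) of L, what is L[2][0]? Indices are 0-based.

Step 1: L[0][0] = √(16) = 4.
  L[1][0] = (-4) / L[0][0] = -1.
Step 2: L[1][1] = √(16) = 4.
  L[2][0] = (-8) / L[0][0] = -2.
  L[2][1] = (4) / L[1][1] = 1.
Step 3: L[2][2] = √(16) = 4.

L[2][0] = -2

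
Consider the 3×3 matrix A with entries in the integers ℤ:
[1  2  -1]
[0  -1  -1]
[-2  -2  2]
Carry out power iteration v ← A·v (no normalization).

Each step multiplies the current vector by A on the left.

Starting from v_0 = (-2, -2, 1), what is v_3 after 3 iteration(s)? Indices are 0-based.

v_0 = (-2, -2, 1).
v_1 = A·v_0 = (-7, 1, 10).
v_2 = A·v_1 = (-15, -11, 32).
v_3 = A·v_2 = (-69, -21, 116).

v_3 = (-69, -21, 116)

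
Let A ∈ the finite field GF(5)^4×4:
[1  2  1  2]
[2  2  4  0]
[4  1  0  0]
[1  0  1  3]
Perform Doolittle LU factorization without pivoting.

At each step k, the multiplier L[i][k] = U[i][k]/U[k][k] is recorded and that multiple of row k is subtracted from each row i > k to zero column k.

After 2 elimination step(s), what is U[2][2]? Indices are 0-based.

U[2][2] = 4

[col 0] pivot 1
  R1 -= 2*R0 → (0, 3, 2, 1)  (L[1][0] := 2)
  R2 -= 4*R0 → (0, 3, 1, 2)  (L[2][0] := 4)
  R3 -= 1*R0 → (0, 3, 0, 1)  (L[3][0] := 1)
[col 1] pivot 3
  R2 -= 1*R1 → (0, 0, 4, 1)  (L[2][1] := 1)
  R3 -= 1*R1 → (0, 0, 3, 0)  (L[3][1] := 1)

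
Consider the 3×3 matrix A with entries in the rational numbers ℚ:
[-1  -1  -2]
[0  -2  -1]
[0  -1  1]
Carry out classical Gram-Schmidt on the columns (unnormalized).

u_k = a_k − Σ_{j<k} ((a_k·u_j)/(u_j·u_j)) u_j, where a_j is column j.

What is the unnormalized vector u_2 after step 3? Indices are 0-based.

Step 1: u_0 = a_0 = (-1, 0, 0).
Step 2: u_1 = a_1 − (1)·u_0 = (0, -2, -1).
Step 3: u_2 = a_2 − (2)·u_0 − (1/5)·u_1 = (0, -3/5, 6/5).

u_2 = (0, -3/5, 6/5)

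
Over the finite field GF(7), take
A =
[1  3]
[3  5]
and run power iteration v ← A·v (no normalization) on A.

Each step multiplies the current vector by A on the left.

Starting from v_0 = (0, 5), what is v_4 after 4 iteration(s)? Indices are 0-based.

v_4 = (5, 1)

v_0 = (0, 5).
v_1 = A·v_0 = (1, 4).
v_2 = A·v_1 = (6, 2).
v_3 = A·v_2 = (5, 0).
v_4 = A·v_3 = (5, 1).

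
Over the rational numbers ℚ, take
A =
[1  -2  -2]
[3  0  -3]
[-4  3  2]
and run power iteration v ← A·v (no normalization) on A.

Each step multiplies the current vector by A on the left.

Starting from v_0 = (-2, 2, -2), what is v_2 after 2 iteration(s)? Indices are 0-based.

v_0 = (-2, 2, -2).
v_1 = A·v_0 = (-2, 0, 10).
v_2 = A·v_1 = (-22, -36, 28).

v_2 = (-22, -36, 28)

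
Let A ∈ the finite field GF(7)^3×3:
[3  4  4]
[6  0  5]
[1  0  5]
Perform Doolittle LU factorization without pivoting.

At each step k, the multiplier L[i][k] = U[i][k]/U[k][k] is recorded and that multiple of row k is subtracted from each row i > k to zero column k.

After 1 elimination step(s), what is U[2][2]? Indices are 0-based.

[col 0] pivot 3
  R1 -= 2*R0 → (0, 6, 4)  (L[1][0] := 2)
  R2 -= 5*R0 → (0, 1, 6)  (L[2][0] := 5)

U[2][2] = 6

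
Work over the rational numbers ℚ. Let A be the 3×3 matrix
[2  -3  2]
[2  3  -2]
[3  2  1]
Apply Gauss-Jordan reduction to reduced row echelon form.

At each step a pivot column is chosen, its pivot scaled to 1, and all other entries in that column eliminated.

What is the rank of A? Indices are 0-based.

step 1: normalize row 0 (÷2) = (1, -3/2, 1)
  row 1: subtract 2×row0 = (0, 6, -4)
  row 2: subtract 3×row0 = (0, 13/2, -2)
step 2: normalize row 1 (÷6) = (0, 1, -2/3)
  row 0: subtract -3/2×row1 = (1, 0, 0)
  row 2: subtract 13/2×row1 = (0, 0, 7/3)
step 3: normalize row 2 (÷7/3) = (0, 0, 1)
  row 1: subtract -2/3×row2 = (0, 1, 0)

rank = 3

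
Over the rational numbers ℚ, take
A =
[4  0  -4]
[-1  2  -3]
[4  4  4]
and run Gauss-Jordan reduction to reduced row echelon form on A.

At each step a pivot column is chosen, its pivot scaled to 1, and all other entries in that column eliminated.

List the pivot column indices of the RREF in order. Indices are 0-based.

pivot columns: 0, 1, 2

[1] R0 /= 4  ⇒  (1, 0, -1)
     R1 -= -1·R0  ⇒  (0, 2, -4)
     R2 -= 4·R0  ⇒  (0, 4, 8)
[2] R1 /= 2  ⇒  (0, 1, -2)
     R2 -= 4·R1  ⇒  (0, 0, 16)
[3] R2 /= 16  ⇒  (0, 0, 1)
     R0 -= -1·R2  ⇒  (1, 0, 0)
     R1 -= -2·R2  ⇒  (0, 1, 0)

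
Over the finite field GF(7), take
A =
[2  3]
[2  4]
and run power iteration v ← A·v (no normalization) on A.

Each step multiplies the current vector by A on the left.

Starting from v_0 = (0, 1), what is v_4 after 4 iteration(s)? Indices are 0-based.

v_4 = (2, 0)

v_0 = (0, 1).
v_1 = A·v_0 = (3, 4).
v_2 = A·v_1 = (4, 1).
v_3 = A·v_2 = (4, 5).
v_4 = A·v_3 = (2, 0).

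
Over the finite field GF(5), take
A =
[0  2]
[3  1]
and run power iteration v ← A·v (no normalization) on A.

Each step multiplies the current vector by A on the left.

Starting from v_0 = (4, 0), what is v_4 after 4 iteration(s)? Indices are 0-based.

v_0 = (4, 0).
v_1 = A·v_0 = (0, 2).
v_2 = A·v_1 = (4, 2).
v_3 = A·v_2 = (4, 4).
v_4 = A·v_3 = (3, 1).

v_4 = (3, 1)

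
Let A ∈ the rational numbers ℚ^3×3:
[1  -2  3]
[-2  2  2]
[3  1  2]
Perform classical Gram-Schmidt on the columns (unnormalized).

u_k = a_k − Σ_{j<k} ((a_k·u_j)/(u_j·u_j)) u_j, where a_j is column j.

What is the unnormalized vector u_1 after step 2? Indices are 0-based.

Step 1: u_0 = a_0 = (1, -2, 3).
Step 2: u_1 = a_1 − (-3/14)·u_0 = (-25/14, 11/7, 23/14).

u_1 = (-25/14, 11/7, 23/14)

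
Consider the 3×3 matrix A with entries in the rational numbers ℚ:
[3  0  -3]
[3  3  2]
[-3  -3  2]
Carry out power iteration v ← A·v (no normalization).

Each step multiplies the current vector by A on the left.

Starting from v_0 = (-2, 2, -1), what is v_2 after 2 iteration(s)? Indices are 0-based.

v_2 = (-3, -19, 11)

v_0 = (-2, 2, -1).
v_1 = A·v_0 = (-3, -2, -2).
v_2 = A·v_1 = (-3, -19, 11).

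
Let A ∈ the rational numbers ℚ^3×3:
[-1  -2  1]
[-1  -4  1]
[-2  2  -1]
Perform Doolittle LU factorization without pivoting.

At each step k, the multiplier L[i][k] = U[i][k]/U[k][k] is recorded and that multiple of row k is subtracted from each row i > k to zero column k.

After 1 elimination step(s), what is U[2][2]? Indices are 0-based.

Step 1: pivot at (0,0) is -1.
  row1 ← row1 − (1)·row0  ⇒  L[1][0]=1, U row1=(0, -2, 0)
  row2 ← row2 − (2)·row0  ⇒  L[2][0]=2, U row2=(0, 6, -3)

U[2][2] = -3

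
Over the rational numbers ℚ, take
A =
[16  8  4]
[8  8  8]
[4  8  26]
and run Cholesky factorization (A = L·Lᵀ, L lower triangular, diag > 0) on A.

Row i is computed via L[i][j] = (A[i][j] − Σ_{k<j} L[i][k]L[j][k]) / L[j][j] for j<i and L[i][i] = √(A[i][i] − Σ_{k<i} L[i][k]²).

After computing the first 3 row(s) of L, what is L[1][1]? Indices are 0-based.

L[1][1] = 2

Step 1: L[0][0] = √(16) = 4.
  L[1][0] = (8) / L[0][0] = 2.
Step 2: L[1][1] = √(4) = 2.
  L[2][0] = (4) / L[0][0] = 1.
  L[2][1] = (6) / L[1][1] = 3.
Step 3: L[2][2] = √(16) = 4.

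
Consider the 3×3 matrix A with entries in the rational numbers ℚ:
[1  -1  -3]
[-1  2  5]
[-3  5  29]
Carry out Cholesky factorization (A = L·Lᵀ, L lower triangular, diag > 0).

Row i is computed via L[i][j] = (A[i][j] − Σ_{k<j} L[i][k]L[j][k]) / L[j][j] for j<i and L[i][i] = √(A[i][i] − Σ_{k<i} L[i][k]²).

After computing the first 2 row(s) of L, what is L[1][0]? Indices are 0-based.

Step 1: L[0][0] = √(1) = 1.
  L[1][0] = (-1) / L[0][0] = -1.
Step 2: L[1][1] = √(1) = 1.

L[1][0] = -1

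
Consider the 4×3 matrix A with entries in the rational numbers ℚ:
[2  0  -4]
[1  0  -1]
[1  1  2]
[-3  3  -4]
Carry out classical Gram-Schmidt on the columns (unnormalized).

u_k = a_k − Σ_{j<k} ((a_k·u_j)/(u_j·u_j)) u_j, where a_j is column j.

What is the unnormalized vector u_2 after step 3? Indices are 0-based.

Step 1: u_0 = a_0 = (2, 1, 1, -3).
Step 2: u_1 = a_1 − (-8/15)·u_0 = (16/15, 8/15, 23/15, 7/5).
Step 3: u_2 = a_2 − (1/3)·u_0 − (-55/43)·u_1 = (-142/43, -28/43, 156/43, -52/43).

u_2 = (-142/43, -28/43, 156/43, -52/43)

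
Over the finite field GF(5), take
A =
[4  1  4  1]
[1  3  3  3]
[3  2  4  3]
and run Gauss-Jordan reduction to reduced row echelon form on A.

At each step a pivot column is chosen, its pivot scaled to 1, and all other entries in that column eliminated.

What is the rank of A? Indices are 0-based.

rank = 3

pivot(0,0)=4: scale R0 → (1, 4, 1, 4)
  clear (1,0): R1 −= (1)R0 → (0, 4, 2, 4)
  clear (2,0): R2 −= (3)R0 → (0, 0, 1, 1)
pivot(1,1)=4: scale R1 → (0, 1, 3, 1)
  clear (0,1): R0 −= (4)R1 → (1, 0, 4, 0)
pivot(2,2)=1: scale R2 → (0, 0, 1, 1)
  clear (0,2): R0 −= (4)R2 → (1, 0, 0, 1)
  clear (1,2): R1 −= (3)R2 → (0, 1, 0, 3)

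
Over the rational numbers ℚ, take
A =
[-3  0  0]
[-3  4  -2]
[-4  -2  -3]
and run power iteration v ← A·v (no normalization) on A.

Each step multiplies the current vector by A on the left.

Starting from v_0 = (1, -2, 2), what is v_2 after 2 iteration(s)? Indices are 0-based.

v_2 = (9, -39, 60)

v_0 = (1, -2, 2).
v_1 = A·v_0 = (-3, -15, -6).
v_2 = A·v_1 = (9, -39, 60).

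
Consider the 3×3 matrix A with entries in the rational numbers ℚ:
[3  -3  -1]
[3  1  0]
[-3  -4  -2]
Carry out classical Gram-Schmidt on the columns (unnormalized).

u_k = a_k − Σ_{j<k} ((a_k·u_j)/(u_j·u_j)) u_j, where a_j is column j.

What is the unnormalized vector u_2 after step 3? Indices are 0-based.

Step 1: u_0 = a_0 = (3, 3, -3).
Step 2: u_1 = a_1 − (2/9)·u_0 = (-11/3, 1/3, -10/3).
Step 3: u_2 = a_2 − (1/9)·u_0 − (31/74)·u_1 = (15/74, -35/74, -10/37).

u_2 = (15/74, -35/74, -10/37)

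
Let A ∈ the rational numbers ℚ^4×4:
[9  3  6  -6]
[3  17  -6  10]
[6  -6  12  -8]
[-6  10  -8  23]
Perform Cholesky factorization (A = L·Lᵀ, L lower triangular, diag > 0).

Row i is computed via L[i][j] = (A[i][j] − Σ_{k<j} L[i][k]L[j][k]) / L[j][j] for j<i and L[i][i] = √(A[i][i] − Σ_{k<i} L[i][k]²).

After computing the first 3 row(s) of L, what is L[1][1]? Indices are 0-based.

Step 1: L[0][0] = √(9) = 3.
  L[1][0] = (3) / L[0][0] = 1.
Step 2: L[1][1] = √(16) = 4.
  L[2][0] = (6) / L[0][0] = 2.
  L[2][1] = (-8) / L[1][1] = -2.
Step 3: L[2][2] = √(4) = 2.

L[1][1] = 4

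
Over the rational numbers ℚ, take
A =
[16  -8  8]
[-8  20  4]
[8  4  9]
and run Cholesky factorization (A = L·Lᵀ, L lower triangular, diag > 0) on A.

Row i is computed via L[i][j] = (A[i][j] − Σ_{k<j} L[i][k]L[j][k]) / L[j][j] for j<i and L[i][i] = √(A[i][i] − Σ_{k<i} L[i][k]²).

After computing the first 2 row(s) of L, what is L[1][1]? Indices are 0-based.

Step 1: L[0][0] = √(16) = 4.
  L[1][0] = (-8) / L[0][0] = -2.
Step 2: L[1][1] = √(16) = 4.

L[1][1] = 4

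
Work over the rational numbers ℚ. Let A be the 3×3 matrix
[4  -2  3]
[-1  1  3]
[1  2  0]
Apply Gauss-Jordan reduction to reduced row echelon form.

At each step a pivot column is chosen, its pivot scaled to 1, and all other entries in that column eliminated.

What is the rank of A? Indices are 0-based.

pivot(0,0)=4: scale R0 → (1, -1/2, 3/4)
  clear (1,0): R1 −= (-1)R0 → (0, 1/2, 15/4)
  clear (2,0): R2 −= (1)R0 → (0, 5/2, -3/4)
pivot(1,1)=1/2: scale R1 → (0, 1, 15/2)
  clear (0,1): R0 −= (-1/2)R1 → (1, 0, 9/2)
  clear (2,1): R2 −= (5/2)R1 → (0, 0, -39/2)
pivot(2,2)=-39/2: scale R2 → (0, 0, 1)
  clear (0,2): R0 −= (9/2)R2 → (1, 0, 0)
  clear (1,2): R1 −= (15/2)R2 → (0, 1, 0)

rank = 3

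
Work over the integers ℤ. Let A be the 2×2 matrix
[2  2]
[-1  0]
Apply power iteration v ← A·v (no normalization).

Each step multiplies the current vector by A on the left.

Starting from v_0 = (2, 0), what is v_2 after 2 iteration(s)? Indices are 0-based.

v_0 = (2, 0).
v_1 = A·v_0 = (4, -2).
v_2 = A·v_1 = (4, -4).

v_2 = (4, -4)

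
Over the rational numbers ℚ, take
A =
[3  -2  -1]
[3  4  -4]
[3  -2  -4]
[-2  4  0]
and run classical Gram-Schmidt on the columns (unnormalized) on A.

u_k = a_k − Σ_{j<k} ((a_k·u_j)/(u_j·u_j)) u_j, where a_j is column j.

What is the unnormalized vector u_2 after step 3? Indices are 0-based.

u_2 = (117/98, 12/49, -177/98, -27/49)

Step 1: u_0 = a_0 = (3, 3, 3, -2).
Step 2: u_1 = a_1 − (-8/31)·u_0 = (-38/31, 148/31, -38/31, 108/31).
Step 3: u_2 = a_2 − (-27/31)·u_0 − (-67/196)·u_1 = (117/98, 12/49, -177/98, -27/49).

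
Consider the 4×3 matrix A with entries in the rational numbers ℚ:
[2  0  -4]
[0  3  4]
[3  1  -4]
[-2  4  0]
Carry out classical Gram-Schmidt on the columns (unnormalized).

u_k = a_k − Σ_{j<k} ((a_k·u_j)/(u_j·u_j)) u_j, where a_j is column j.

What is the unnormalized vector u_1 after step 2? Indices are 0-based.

Step 1: u_0 = a_0 = (2, 0, 3, -2).
Step 2: u_1 = a_1 − (-5/17)·u_0 = (10/17, 3, 32/17, 58/17).

u_1 = (10/17, 3, 32/17, 58/17)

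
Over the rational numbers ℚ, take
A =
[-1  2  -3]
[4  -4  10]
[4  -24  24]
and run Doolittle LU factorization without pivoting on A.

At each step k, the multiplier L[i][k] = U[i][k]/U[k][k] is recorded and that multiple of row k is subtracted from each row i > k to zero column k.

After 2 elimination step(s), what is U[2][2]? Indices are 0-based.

k=0: U[0][0]=-1
  eliminate (1,0): mult=-4, new row 1: (0, 4, -2); set L[1][0]=-4
  eliminate (2,0): mult=-4, new row 2: (0, -16, 12); set L[2][0]=-4
k=1: U[1][1]=4
  eliminate (2,1): mult=-4, new row 2: (0, 0, 4); set L[2][1]=-4

U[2][2] = 4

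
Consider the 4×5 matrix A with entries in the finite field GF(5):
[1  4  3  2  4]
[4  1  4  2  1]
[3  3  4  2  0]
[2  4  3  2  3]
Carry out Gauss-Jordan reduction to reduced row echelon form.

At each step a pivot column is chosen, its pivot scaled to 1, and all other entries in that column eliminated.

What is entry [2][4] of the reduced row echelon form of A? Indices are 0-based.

M[2][4] = 2

step 1: normalize row 0 (÷1) = (1, 4, 3, 2, 4)
  row 1: subtract 4×row0 = (0, 0, 2, 4, 0)
  row 2: subtract 3×row0 = (0, 1, 0, 1, 3)
  row 3: subtract 2×row0 = (0, 1, 2, 3, 0)
step 2: exchange rows 1,2
step 2: normalize row 1 (÷1) = (0, 1, 0, 1, 3)
  row 0: subtract 4×row1 = (1, 0, 3, 3, 2)
  row 3: subtract 1×row1 = (0, 0, 2, 2, 2)
step 3: normalize row 2 (÷2) = (0, 0, 1, 2, 0)
  row 0: subtract 3×row2 = (1, 0, 0, 2, 2)
  row 3: subtract 2×row2 = (0, 0, 0, 3, 2)
step 4: normalize row 3 (÷3) = (0, 0, 0, 1, 4)
  row 0: subtract 2×row3 = (1, 0, 0, 0, 4)
  row 1: subtract 1×row3 = (0, 1, 0, 0, 4)
  row 2: subtract 2×row3 = (0, 0, 1, 0, 2)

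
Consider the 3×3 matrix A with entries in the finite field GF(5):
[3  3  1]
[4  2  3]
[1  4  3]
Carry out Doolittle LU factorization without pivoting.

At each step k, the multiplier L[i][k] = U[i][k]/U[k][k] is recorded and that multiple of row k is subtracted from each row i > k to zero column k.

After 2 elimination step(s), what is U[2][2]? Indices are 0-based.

[col 0] pivot 3
  R1 -= 3*R0 → (0, 3, 0)  (L[1][0] := 3)
  R2 -= 2*R0 → (0, 3, 1)  (L[2][0] := 2)
[col 1] pivot 3
  R2 -= 1*R1 → (0, 0, 1)  (L[2][1] := 1)

U[2][2] = 1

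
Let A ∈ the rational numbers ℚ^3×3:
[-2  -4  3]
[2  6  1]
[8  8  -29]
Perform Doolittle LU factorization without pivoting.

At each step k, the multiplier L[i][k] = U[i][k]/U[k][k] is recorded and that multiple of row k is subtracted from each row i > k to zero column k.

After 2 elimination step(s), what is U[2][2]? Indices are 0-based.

Step 1: pivot at (0,0) is -2.
  row1 ← row1 − (-1)·row0  ⇒  L[1][0]=-1, U row1=(0, 2, 4)
  row2 ← row2 − (-4)·row0  ⇒  L[2][0]=-4, U row2=(0, -8, -17)
Step 2: pivot at (1,1) is 2.
  row2 ← row2 − (-4)·row1  ⇒  L[2][1]=-4, U row2=(0, 0, -1)

U[2][2] = -1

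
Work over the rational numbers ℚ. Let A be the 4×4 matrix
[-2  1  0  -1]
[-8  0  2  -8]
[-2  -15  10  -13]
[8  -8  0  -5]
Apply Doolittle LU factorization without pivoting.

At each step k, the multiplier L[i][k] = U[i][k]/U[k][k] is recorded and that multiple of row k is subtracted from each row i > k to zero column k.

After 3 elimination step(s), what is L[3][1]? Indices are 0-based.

L[3][1] = 1

Step 1: pivot at (0,0) is -2.
  row1 ← row1 − (4)·row0  ⇒  L[1][0]=4, U row1=(0, -4, 2, -4)
  row2 ← row2 − (1)·row0  ⇒  L[2][0]=1, U row2=(0, -16, 10, -12)
  row3 ← row3 − (-4)·row0  ⇒  L[3][0]=-4, U row3=(0, -4, 0, -9)
Step 2: pivot at (1,1) is -4.
  row2 ← row2 − (4)·row1  ⇒  L[2][1]=4, U row2=(0, 0, 2, 4)
  row3 ← row3 − (1)·row1  ⇒  L[3][1]=1, U row3=(0, 0, -2, -5)
Step 3: pivot at (2,2) is 2.
  row3 ← row3 − (-1)·row2  ⇒  L[3][2]=-1, U row3=(0, 0, 0, -1)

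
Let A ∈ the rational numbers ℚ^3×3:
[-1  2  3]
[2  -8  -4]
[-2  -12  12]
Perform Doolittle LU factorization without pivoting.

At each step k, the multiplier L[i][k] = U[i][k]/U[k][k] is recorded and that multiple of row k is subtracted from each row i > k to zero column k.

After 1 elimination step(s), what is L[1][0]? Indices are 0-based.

[col 0] pivot -1
  R1 -= -2*R0 → (0, -4, 2)  (L[1][0] := -2)
  R2 -= 2*R0 → (0, -16, 6)  (L[2][0] := 2)

L[1][0] = -2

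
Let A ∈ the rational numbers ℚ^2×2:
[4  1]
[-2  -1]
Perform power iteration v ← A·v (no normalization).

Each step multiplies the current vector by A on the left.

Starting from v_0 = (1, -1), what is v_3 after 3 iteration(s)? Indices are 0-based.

v_0 = (1, -1).
v_1 = A·v_0 = (3, -1).
v_2 = A·v_1 = (11, -5).
v_3 = A·v_2 = (39, -17).

v_3 = (39, -17)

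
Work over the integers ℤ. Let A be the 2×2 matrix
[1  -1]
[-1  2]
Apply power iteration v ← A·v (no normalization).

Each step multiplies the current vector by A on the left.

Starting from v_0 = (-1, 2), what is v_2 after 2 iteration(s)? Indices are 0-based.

v_2 = (-8, 13)

v_0 = (-1, 2).
v_1 = A·v_0 = (-3, 5).
v_2 = A·v_1 = (-8, 13).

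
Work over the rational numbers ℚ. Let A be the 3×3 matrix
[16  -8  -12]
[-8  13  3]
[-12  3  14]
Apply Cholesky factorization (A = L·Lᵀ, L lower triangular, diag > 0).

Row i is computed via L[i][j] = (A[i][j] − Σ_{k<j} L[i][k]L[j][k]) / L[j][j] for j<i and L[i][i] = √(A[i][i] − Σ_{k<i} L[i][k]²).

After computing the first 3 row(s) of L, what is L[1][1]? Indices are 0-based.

L[1][1] = 3

Step 1: L[0][0] = √(16) = 4.
  L[1][0] = (-8) / L[0][0] = -2.
Step 2: L[1][1] = √(9) = 3.
  L[2][0] = (-12) / L[0][0] = -3.
  L[2][1] = (-3) / L[1][1] = -1.
Step 3: L[2][2] = √(4) = 2.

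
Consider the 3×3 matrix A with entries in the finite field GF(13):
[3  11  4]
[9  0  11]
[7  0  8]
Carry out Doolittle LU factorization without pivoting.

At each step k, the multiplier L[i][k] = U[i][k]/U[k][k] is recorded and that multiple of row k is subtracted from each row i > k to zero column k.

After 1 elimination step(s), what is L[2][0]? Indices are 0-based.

L[2][0] = 11

Step 1: pivot at (0,0) is 3.
  row1 ← row1 − (3)·row0  ⇒  L[1][0]=3, U row1=(0, 6, 12)
  row2 ← row2 − (11)·row0  ⇒  L[2][0]=11, U row2=(0, 9, 3)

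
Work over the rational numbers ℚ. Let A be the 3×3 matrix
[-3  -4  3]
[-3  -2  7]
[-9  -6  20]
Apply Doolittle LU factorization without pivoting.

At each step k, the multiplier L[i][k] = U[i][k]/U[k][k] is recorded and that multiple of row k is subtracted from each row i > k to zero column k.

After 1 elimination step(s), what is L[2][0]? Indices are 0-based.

k=0: U[0][0]=-3
  eliminate (1,0): mult=1, new row 1: (0, 2, 4); set L[1][0]=1
  eliminate (2,0): mult=3, new row 2: (0, 6, 11); set L[2][0]=3

L[2][0] = 3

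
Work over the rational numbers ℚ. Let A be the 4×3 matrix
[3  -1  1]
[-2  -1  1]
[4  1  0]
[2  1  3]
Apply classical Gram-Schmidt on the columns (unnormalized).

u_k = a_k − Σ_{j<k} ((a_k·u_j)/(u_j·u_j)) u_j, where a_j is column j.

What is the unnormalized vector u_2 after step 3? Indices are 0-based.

Step 1: u_0 = a_0 = (3, -2, 4, 2).
Step 2: u_1 = a_1 − (5/33)·u_0 = (-16/11, -23/33, 13/33, 23/33).
Step 3: u_2 = a_2 − (7/33)·u_0 − (-2/107)·u_1 = (36/107, 151/107, -90/107, 277/107).

u_2 = (36/107, 151/107, -90/107, 277/107)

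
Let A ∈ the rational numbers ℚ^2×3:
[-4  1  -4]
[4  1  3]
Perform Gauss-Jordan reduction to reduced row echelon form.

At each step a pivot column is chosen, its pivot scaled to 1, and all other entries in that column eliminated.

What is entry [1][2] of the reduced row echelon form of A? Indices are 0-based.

step 1: normalize row 0 (÷-4) = (1, -1/4, 1)
  row 1: subtract 4×row0 = (0, 2, -1)
step 2: normalize row 1 (÷2) = (0, 1, -1/2)
  row 0: subtract -1/4×row1 = (1, 0, 7/8)

M[1][2] = -1/2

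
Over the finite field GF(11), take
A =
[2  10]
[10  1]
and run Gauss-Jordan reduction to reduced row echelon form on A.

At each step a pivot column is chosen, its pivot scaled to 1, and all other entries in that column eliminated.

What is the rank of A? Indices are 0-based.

rank = 2

step 1: normalize row 0 (÷2) = (1, 5)
  row 1: subtract 10×row0 = (0, 6)
step 2: normalize row 1 (÷6) = (0, 1)
  row 0: subtract 5×row1 = (1, 0)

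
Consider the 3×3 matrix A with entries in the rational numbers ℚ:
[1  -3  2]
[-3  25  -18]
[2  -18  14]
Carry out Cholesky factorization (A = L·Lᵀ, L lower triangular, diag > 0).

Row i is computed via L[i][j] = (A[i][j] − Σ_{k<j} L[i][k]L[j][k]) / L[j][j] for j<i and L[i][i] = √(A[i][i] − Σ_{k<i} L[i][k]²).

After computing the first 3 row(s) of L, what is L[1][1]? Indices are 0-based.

Step 1: L[0][0] = √(1) = 1.
  L[1][0] = (-3) / L[0][0] = -3.
Step 2: L[1][1] = √(16) = 4.
  L[2][0] = (2) / L[0][0] = 2.
  L[2][1] = (-12) / L[1][1] = -3.
Step 3: L[2][2] = √(1) = 1.

L[1][1] = 4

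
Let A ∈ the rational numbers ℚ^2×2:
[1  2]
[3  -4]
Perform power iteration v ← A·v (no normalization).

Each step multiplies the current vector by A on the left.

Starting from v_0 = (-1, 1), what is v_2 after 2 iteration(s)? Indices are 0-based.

v_2 = (-13, 31)

v_0 = (-1, 1).
v_1 = A·v_0 = (1, -7).
v_2 = A·v_1 = (-13, 31).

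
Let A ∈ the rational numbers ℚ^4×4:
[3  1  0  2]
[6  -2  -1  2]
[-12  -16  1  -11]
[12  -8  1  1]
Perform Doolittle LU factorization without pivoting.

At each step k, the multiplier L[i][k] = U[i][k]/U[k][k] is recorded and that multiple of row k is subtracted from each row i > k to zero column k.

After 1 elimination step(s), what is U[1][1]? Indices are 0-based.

[col 0] pivot 3
  R1 -= 2*R0 → (0, -4, -1, -2)  (L[1][0] := 2)
  R2 -= -4*R0 → (0, -12, 1, -3)  (L[2][0] := -4)
  R3 -= 4*R0 → (0, -12, 1, -7)  (L[3][0] := 4)

U[1][1] = -4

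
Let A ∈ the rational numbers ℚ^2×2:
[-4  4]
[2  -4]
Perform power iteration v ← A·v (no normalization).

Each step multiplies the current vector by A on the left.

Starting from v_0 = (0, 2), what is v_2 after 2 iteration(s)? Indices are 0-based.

v_0 = (0, 2).
v_1 = A·v_0 = (8, -8).
v_2 = A·v_1 = (-64, 48).

v_2 = (-64, 48)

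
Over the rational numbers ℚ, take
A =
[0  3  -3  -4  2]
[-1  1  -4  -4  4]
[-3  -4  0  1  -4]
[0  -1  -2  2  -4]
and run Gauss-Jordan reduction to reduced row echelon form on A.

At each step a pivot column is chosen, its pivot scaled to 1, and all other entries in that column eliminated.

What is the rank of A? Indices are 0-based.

rank = 4

pivot(0,0): swap R0↔R1
pivot(0,0)=-1: scale R0 → (1, -1, 4, 4, -4)
  clear (2,0): R2 −= (-3)R0 → (0, -7, 12, 13, -16)
pivot(1,1)=3: scale R1 → (0, 1, -1, -4/3, 2/3)
  clear (0,1): R0 −= (-1)R1 → (1, 0, 3, 8/3, -10/3)
  clear (2,1): R2 −= (-7)R1 → (0, 0, 5, 11/3, -34/3)
  clear (3,1): R3 −= (-1)R1 → (0, 0, -3, 2/3, -10/3)
pivot(2,2)=5: scale R2 → (0, 0, 1, 11/15, -34/15)
  clear (0,2): R0 −= (3)R2 → (1, 0, 0, 7/15, 52/15)
  clear (1,2): R1 −= (-1)R2 → (0, 1, 0, -3/5, -8/5)
  clear (3,2): R3 −= (-3)R2 → (0, 0, 0, 43/15, -152/15)
pivot(3,3)=43/15: scale R3 → (0, 0, 0, 1, -152/43)
  clear (0,3): R0 −= (7/15)R3 → (1, 0, 0, 0, 220/43)
  clear (1,3): R1 −= (-3/5)R3 → (0, 1, 0, 0, -160/43)
  clear (2,3): R2 −= (11/15)R3 → (0, 0, 1, 0, 14/43)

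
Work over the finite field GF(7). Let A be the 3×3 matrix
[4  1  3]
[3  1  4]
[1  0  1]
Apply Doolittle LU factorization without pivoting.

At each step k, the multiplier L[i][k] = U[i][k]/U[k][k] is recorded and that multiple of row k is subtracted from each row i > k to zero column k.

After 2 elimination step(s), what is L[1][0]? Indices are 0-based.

Step 1: pivot at (0,0) is 4.
  row1 ← row1 − (6)·row0  ⇒  L[1][0]=6, U row1=(0, 2, 0)
  row2 ← row2 − (2)·row0  ⇒  L[2][0]=2, U row2=(0, 5, 2)
Step 2: pivot at (1,1) is 2.
  row2 ← row2 − (6)·row1  ⇒  L[2][1]=6, U row2=(0, 0, 2)

L[1][0] = 6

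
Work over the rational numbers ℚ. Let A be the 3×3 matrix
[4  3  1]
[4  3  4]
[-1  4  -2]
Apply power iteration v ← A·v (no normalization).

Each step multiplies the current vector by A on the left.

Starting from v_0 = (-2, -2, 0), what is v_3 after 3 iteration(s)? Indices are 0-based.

v_3 = (-812, -902, -324)

v_0 = (-2, -2, 0).
v_1 = A·v_0 = (-14, -14, -6).
v_2 = A·v_1 = (-104, -122, -30).
v_3 = A·v_2 = (-812, -902, -324).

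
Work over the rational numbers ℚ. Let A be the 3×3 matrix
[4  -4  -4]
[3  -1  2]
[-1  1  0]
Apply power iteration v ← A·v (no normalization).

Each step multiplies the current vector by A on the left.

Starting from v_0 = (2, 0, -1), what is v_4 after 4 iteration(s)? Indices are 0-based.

v_0 = (2, 0, -1).
v_1 = A·v_0 = (12, 4, -2).
v_2 = A·v_1 = (40, 28, -8).
v_3 = A·v_2 = (80, 76, -12).
v_4 = A·v_3 = (64, 140, -4).

v_4 = (64, 140, -4)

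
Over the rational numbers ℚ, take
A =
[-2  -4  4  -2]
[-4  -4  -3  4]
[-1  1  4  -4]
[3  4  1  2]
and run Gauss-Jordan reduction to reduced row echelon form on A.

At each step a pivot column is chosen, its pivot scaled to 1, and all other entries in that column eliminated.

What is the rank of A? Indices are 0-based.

rank = 4

[1] R0 /= -2  ⇒  (1, 2, -2, 1)
     R1 -= -4·R0  ⇒  (0, 4, -11, 8)
     R2 -= -1·R0  ⇒  (0, 3, 2, -3)
     R3 -= 3·R0  ⇒  (0, -2, 7, -1)
[2] R1 /= 4  ⇒  (0, 1, -11/4, 2)
     R0 -= 2·R1  ⇒  (1, 0, 7/2, -3)
     R2 -= 3·R1  ⇒  (0, 0, 41/4, -9)
     R3 -= -2·R1  ⇒  (0, 0, 3/2, 3)
[3] R2 /= 41/4  ⇒  (0, 0, 1, -36/41)
     R0 -= 7/2·R2  ⇒  (1, 0, 0, 3/41)
     R1 -= -11/4·R2  ⇒  (0, 1, 0, -17/41)
     R3 -= 3/2·R2  ⇒  (0, 0, 0, 177/41)
[4] R3 /= 177/41  ⇒  (0, 0, 0, 1)
     R0 -= 3/41·R3  ⇒  (1, 0, 0, 0)
     R1 -= -17/41·R3  ⇒  (0, 1, 0, 0)
     R2 -= -36/41·R3  ⇒  (0, 0, 1, 0)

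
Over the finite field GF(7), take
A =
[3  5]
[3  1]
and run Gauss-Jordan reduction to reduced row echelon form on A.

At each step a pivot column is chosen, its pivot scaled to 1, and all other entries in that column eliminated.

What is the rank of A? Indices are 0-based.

pivot(0,0)=3: scale R0 → (1, 4)
  clear (1,0): R1 −= (3)R0 → (0, 3)
pivot(1,1)=3: scale R1 → (0, 1)
  clear (0,1): R0 −= (4)R1 → (1, 0)

rank = 2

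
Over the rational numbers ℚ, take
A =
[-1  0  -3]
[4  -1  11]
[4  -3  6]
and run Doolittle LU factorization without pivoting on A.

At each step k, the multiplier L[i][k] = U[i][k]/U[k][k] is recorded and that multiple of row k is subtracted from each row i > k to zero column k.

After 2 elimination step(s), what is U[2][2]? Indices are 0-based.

k=0: U[0][0]=-1
  eliminate (1,0): mult=-4, new row 1: (0, -1, -1); set L[1][0]=-4
  eliminate (2,0): mult=-4, new row 2: (0, -3, -6); set L[2][0]=-4
k=1: U[1][1]=-1
  eliminate (2,1): mult=3, new row 2: (0, 0, -3); set L[2][1]=3

U[2][2] = -3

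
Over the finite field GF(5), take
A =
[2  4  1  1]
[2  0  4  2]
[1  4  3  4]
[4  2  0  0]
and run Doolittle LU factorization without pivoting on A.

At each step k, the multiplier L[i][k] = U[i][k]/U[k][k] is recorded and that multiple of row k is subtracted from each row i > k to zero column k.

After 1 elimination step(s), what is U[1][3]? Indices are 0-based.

k=0: U[0][0]=2
  eliminate (1,0): mult=1, new row 1: (0, 1, 3, 1); set L[1][0]=1
  eliminate (2,0): mult=3, new row 2: (0, 2, 0, 1); set L[2][0]=3
  eliminate (3,0): mult=2, new row 3: (0, 4, 3, 3); set L[3][0]=2

U[1][3] = 1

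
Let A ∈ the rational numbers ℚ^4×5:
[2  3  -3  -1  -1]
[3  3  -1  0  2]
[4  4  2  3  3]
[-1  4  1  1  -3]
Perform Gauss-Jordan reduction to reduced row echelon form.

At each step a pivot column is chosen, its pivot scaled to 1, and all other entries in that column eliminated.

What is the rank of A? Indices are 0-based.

[1] R0 /= 2  ⇒  (1, 3/2, -3/2, -1/2, -1/2)
     R1 -= 3·R0  ⇒  (0, -3/2, 7/2, 3/2, 7/2)
     R2 -= 4·R0  ⇒  (0, -2, 8, 5, 5)
     R3 -= -1·R0  ⇒  (0, 11/2, -1/2, 1/2, -7/2)
[2] R1 /= -3/2  ⇒  (0, 1, -7/3, -1, -7/3)
     R0 -= 3/2·R1  ⇒  (1, 0, 2, 1, 3)
     R2 -= -2·R1  ⇒  (0, 0, 10/3, 3, 1/3)
     R3 -= 11/2·R1  ⇒  (0, 0, 37/3, 6, 28/3)
[3] R2 /= 10/3  ⇒  (0, 0, 1, 9/10, 1/10)
     R0 -= 2·R2  ⇒  (1, 0, 0, -4/5, 14/5)
     R1 -= -7/3·R2  ⇒  (0, 1, 0, 11/10, -21/10)
     R3 -= 37/3·R2  ⇒  (0, 0, 0, -51/10, 81/10)
[4] R3 /= -51/10  ⇒  (0, 0, 0, 1, -27/17)
     R0 -= -4/5·R3  ⇒  (1, 0, 0, 0, 26/17)
     R1 -= 11/10·R3  ⇒  (0, 1, 0, 0, -6/17)
     R2 -= 9/10·R3  ⇒  (0, 0, 1, 0, 26/17)

rank = 4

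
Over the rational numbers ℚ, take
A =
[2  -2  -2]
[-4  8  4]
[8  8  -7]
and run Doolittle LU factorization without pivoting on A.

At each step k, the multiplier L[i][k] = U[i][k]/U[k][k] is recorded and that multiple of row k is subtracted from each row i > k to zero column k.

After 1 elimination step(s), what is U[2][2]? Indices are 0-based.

U[2][2] = 1

[col 0] pivot 2
  R1 -= -2*R0 → (0, 4, 0)  (L[1][0] := -2)
  R2 -= 4*R0 → (0, 16, 1)  (L[2][0] := 4)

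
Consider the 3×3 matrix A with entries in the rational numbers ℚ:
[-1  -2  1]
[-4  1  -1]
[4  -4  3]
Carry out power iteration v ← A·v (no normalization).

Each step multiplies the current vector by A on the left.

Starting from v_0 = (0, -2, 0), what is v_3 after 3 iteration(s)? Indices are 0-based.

v_0 = (0, -2, 0).
v_1 = A·v_0 = (4, -2, 8).
v_2 = A·v_1 = (8, -26, 48).
v_3 = A·v_2 = (92, -106, 280).

v_3 = (92, -106, 280)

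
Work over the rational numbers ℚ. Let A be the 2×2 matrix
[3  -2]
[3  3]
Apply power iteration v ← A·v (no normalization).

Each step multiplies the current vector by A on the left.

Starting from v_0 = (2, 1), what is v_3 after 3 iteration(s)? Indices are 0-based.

v_3 = (-96, 99)

v_0 = (2, 1).
v_1 = A·v_0 = (4, 9).
v_2 = A·v_1 = (-6, 39).
v_3 = A·v_2 = (-96, 99).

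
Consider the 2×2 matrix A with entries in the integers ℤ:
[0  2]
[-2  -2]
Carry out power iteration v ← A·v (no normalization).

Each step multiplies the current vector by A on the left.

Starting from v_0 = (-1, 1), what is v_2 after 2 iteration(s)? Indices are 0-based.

v_0 = (-1, 1).
v_1 = A·v_0 = (2, 0).
v_2 = A·v_1 = (0, -4).

v_2 = (0, -4)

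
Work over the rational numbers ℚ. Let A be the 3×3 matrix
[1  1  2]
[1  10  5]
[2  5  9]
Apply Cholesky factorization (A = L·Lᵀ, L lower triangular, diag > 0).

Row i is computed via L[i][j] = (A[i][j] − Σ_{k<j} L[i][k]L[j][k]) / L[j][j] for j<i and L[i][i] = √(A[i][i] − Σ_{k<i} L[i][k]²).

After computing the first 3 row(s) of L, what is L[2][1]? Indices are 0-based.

Step 1: L[0][0] = √(1) = 1.
  L[1][0] = (1) / L[0][0] = 1.
Step 2: L[1][1] = √(9) = 3.
  L[2][0] = (2) / L[0][0] = 2.
  L[2][1] = (3) / L[1][1] = 1.
Step 3: L[2][2] = √(4) = 2.

L[2][1] = 1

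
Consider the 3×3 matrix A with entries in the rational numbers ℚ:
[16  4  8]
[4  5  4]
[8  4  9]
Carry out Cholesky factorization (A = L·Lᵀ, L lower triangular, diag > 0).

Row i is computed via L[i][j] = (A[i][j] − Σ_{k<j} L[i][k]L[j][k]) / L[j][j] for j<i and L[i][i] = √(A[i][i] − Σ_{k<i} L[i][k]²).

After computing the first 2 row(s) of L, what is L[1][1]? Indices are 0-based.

L[1][1] = 2

Step 1: L[0][0] = √(16) = 4.
  L[1][0] = (4) / L[0][0] = 1.
Step 2: L[1][1] = √(4) = 2.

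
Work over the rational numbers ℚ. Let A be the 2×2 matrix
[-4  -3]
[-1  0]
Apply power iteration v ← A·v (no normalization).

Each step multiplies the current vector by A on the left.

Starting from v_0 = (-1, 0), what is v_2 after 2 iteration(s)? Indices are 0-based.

v_0 = (-1, 0).
v_1 = A·v_0 = (4, 1).
v_2 = A·v_1 = (-19, -4).

v_2 = (-19, -4)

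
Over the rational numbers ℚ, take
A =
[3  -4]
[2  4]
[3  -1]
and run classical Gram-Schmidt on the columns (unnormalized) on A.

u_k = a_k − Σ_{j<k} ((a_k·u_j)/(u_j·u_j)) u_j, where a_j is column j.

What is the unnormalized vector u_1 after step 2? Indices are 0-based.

Step 1: u_0 = a_0 = (3, 2, 3).
Step 2: u_1 = a_1 − (-7/22)·u_0 = (-67/22, 51/11, -1/22).

u_1 = (-67/22, 51/11, -1/22)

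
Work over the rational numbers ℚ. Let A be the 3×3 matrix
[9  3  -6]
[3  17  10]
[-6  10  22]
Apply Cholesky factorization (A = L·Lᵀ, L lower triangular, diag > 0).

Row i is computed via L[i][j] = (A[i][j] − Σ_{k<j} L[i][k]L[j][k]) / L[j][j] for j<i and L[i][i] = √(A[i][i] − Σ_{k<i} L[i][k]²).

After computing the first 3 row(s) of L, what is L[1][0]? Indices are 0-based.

L[1][0] = 1

Step 1: L[0][0] = √(9) = 3.
  L[1][0] = (3) / L[0][0] = 1.
Step 2: L[1][1] = √(16) = 4.
  L[2][0] = (-6) / L[0][0] = -2.
  L[2][1] = (12) / L[1][1] = 3.
Step 3: L[2][2] = √(9) = 3.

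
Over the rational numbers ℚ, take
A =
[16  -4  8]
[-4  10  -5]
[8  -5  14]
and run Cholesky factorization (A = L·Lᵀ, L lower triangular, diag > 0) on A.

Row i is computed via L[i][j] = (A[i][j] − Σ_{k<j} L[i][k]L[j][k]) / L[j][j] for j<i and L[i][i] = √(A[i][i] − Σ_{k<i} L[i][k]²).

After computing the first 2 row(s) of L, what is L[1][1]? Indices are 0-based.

L[1][1] = 3

Step 1: L[0][0] = √(16) = 4.
  L[1][0] = (-4) / L[0][0] = -1.
Step 2: L[1][1] = √(9) = 3.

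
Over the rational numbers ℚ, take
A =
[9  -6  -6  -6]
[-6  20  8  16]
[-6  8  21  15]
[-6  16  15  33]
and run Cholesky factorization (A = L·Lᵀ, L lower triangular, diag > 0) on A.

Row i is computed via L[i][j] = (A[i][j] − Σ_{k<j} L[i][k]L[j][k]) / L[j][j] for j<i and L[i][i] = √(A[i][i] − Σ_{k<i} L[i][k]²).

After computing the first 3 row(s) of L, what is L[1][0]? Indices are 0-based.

Step 1: L[0][0] = √(9) = 3.
  L[1][0] = (-6) / L[0][0] = -2.
Step 2: L[1][1] = √(16) = 4.
  L[2][0] = (-6) / L[0][0] = -2.
  L[2][1] = (4) / L[1][1] = 1.
Step 3: L[2][2] = √(16) = 4.

L[1][0] = -2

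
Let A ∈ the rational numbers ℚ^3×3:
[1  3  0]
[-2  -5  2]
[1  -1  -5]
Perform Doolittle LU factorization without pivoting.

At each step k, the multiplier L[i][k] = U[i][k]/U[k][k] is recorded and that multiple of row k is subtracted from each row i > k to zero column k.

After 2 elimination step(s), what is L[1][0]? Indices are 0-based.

k=0: U[0][0]=1
  eliminate (1,0): mult=-2, new row 1: (0, 1, 2); set L[1][0]=-2
  eliminate (2,0): mult=1, new row 2: (0, -4, -5); set L[2][0]=1
k=1: U[1][1]=1
  eliminate (2,1): mult=-4, new row 2: (0, 0, 3); set L[2][1]=-4

L[1][0] = -2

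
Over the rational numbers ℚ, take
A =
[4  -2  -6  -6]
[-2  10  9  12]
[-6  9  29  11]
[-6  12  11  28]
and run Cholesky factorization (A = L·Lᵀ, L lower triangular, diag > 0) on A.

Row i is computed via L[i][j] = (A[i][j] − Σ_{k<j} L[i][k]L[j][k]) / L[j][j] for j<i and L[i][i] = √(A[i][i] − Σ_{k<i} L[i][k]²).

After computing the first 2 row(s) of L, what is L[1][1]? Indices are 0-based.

Step 1: L[0][0] = √(4) = 2.
  L[1][0] = (-2) / L[0][0] = -1.
Step 2: L[1][1] = √(9) = 3.

L[1][1] = 3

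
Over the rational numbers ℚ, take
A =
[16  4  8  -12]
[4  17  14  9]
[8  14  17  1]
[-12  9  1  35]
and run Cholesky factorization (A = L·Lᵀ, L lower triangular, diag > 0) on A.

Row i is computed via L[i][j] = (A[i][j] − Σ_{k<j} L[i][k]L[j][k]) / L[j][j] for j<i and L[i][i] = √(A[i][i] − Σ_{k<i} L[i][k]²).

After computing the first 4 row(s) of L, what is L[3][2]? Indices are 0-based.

L[3][2] = -1

Step 1: L[0][0] = √(16) = 4.
  L[1][0] = (4) / L[0][0] = 1.
Step 2: L[1][1] = √(16) = 4.
  L[2][0] = (8) / L[0][0] = 2.
  L[2][1] = (12) / L[1][1] = 3.
Step 3: L[2][2] = √(4) = 2.
  L[3][0] = (-12) / L[0][0] = -3.
  L[3][1] = (12) / L[1][1] = 3.
  L[3][2] = (-2) / L[2][2] = -1.
Step 4: L[3][3] = √(16) = 4.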